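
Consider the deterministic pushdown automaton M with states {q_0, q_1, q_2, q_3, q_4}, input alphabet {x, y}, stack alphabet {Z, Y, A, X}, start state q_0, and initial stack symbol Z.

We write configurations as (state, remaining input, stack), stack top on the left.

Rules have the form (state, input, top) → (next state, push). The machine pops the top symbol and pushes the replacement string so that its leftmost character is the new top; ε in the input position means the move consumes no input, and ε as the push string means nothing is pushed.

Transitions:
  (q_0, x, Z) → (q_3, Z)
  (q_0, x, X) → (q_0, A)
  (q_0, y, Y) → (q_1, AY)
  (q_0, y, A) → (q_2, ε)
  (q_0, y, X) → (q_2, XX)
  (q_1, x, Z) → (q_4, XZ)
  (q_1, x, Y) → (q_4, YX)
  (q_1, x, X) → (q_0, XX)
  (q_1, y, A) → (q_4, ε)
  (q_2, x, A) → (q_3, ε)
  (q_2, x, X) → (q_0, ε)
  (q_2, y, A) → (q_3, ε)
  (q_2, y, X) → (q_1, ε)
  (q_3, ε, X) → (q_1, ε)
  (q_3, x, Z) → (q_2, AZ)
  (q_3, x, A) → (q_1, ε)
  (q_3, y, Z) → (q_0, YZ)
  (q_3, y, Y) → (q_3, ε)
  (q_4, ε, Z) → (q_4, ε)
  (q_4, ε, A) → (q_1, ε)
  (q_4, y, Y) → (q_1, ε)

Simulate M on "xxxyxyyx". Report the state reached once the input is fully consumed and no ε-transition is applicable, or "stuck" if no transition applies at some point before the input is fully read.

(q_0, xxxyxyyx, Z)
  read x, top Z: go to q_3, push Z → (q_3, xxyxyyx, Z)
  read x, top Z: go to q_2, push AZ → (q_2, xyxyyx, AZ)
  read x, top A: go to q_3, push ε → (q_3, yxyyx, Z)
  read y, top Z: go to q_0, push YZ → (q_0, xyyx, YZ)
No transition for (q_0, x, top Y); M blocks with input xyyx remaining.

stuck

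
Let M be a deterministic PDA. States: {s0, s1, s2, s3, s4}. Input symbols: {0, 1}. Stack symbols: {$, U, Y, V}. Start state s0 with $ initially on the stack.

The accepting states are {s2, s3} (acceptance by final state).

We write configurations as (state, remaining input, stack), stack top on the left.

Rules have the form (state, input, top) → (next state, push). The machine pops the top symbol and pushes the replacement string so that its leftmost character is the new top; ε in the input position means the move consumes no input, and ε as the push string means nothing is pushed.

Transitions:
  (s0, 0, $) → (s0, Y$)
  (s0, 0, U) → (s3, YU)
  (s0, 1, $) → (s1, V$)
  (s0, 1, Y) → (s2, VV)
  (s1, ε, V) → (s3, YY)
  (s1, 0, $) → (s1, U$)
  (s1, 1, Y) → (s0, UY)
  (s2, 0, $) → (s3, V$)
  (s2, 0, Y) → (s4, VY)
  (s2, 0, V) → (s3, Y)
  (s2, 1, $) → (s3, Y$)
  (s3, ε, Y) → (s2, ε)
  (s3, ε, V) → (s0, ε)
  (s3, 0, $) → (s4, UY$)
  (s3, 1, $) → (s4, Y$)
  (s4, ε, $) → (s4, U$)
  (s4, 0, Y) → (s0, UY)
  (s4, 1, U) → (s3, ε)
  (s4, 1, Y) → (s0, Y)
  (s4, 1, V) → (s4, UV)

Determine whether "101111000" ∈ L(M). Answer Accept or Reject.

(s0, 101111000, $)
  read 1, top $: go to s1, push V$ → (s1, 01111000, V$)
  ε-move, top V: go to s3, push YY → (s3, 01111000, YY$)
  ε-move, top Y: go to s2, push ε → (s2, 01111000, Y$)
  read 0, top Y: go to s4, push VY → (s4, 1111000, VY$)
  read 1, top V: go to s4, push UV → (s4, 111000, UVY$)
  read 1, top U: go to s3, push ε → (s3, 11000, VY$)
  ε-move, top V: go to s0, push ε → (s0, 11000, Y$)
  read 1, top Y: go to s2, push VV → (s2, 1000, VV$)
No transition applies at (s2, 1000, VV$); input not fully consumed.

Reject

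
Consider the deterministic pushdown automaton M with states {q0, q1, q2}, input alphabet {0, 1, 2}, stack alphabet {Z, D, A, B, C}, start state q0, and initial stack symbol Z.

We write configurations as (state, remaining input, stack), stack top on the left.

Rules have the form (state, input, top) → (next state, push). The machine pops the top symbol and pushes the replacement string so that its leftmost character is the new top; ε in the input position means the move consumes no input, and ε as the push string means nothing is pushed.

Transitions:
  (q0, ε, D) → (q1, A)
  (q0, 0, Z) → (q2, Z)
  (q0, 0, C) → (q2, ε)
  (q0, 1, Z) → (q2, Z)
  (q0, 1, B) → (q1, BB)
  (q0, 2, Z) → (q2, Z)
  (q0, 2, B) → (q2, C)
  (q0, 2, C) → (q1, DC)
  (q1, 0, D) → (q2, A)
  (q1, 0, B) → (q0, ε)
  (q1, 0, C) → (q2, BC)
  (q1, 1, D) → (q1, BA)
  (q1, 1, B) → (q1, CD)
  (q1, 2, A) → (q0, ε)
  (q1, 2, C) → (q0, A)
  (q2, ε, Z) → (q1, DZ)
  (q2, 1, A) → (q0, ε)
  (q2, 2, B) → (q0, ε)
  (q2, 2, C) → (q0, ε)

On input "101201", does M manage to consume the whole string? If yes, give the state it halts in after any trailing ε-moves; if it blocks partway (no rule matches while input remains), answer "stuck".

q0

(q0, 101201, Z) ⊢ (q2, 01201, Z) ⊢ (q1, 01201, DZ) ⊢ (q2, 1201, AZ) ⊢ (q0, 201, Z) ⊢ (q2, 01, Z) ⊢ (q1, 01, DZ) ⊢ (q2, 1, AZ) ⊢ (q0, ε, Z)
All input consumed; M is in state q0.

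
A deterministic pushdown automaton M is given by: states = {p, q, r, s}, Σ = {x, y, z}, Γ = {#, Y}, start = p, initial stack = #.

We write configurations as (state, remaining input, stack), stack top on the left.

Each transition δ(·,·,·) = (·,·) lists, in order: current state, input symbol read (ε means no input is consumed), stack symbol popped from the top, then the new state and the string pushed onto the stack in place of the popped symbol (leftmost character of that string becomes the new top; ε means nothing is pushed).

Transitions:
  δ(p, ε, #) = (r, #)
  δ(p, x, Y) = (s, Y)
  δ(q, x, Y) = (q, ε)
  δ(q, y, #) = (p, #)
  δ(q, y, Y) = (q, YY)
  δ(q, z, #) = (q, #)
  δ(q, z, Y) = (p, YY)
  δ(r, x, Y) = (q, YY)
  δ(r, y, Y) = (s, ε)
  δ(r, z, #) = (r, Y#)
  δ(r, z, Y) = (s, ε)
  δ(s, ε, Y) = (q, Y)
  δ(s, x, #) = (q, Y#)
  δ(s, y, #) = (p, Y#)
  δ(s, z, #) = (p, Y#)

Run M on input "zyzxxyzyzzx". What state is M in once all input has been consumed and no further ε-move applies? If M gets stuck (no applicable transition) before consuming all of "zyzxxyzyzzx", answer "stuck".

stuck

(p, zyzxxyzyzzx, #)
  ε-move, top #: go to r, push # → (r, zyzxxyzyzzx, #)
  read z, top #: go to r, push Y# → (r, yzxxyzyzzx, Y#)
  read y, top Y: go to s, push ε → (s, zxxyzyzzx, #)
  read z, top #: go to p, push Y# → (p, xxyzyzzx, Y#)
  read x, top Y: go to s, push Y → (s, xyzyzzx, Y#)
  ε-move, top Y: go to q, push Y → (q, xyzyzzx, Y#)
  read x, top Y: go to q, push ε → (q, yzyzzx, #)
  read y, top #: go to p, push # → (p, zyzzx, #)
  ε-move, top #: go to r, push # → (r, zyzzx, #)
  read z, top #: go to r, push Y# → (r, yzzx, Y#)
  read y, top Y: go to s, push ε → (s, zzx, #)
  read z, top #: go to p, push Y# → (p, zx, Y#)
No transition for (p, z, top Y); M blocks with input zx remaining.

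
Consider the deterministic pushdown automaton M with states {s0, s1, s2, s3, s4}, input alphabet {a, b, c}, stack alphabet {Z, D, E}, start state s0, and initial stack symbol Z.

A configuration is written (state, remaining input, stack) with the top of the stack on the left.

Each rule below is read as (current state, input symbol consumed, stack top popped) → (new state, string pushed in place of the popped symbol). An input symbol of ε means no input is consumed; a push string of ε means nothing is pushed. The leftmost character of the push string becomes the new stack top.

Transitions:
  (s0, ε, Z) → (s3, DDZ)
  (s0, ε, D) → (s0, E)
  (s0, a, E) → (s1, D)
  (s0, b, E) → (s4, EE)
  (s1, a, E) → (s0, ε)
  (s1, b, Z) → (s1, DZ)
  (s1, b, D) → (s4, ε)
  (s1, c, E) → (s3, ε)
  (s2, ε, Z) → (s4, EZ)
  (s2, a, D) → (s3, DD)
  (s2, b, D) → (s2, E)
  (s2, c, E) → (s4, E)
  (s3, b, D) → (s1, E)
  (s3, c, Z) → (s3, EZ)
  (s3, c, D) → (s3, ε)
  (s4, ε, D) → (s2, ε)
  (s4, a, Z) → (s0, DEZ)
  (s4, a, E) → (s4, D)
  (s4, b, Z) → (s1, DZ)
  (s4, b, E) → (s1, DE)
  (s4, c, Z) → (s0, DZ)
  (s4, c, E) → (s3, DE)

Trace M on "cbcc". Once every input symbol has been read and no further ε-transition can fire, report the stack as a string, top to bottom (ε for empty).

(s0, cbcc, Z)
  ε-move, top Z: go to s3, push DDZ → (s3, cbcc, DDZ)
  read c, top D: go to s3, push ε → (s3, bcc, DZ)
  read b, top D: go to s1, push E → (s1, cc, EZ)
  read c, top E: go to s3, push ε → (s3, c, Z)
  read c, top Z: go to s3, push EZ → (s3, ε, EZ)
All input consumed in state s3 with stack EZ.

EZ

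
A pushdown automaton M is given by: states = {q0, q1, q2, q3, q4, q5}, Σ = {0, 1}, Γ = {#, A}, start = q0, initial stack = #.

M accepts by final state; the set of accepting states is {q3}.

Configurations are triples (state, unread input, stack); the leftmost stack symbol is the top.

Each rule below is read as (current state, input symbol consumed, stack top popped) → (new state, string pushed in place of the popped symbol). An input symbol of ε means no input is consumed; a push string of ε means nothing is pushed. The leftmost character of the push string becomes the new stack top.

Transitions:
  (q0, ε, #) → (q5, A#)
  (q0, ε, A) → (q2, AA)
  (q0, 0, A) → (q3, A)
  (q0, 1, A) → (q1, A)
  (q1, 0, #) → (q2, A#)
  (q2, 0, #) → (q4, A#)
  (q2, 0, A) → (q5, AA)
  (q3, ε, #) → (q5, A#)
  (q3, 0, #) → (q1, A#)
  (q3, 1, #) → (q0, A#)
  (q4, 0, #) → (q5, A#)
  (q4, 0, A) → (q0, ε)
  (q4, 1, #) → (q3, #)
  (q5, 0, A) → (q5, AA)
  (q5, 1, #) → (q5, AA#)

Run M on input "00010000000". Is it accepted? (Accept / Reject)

Reject

No computation consumes all input and reaches a final state.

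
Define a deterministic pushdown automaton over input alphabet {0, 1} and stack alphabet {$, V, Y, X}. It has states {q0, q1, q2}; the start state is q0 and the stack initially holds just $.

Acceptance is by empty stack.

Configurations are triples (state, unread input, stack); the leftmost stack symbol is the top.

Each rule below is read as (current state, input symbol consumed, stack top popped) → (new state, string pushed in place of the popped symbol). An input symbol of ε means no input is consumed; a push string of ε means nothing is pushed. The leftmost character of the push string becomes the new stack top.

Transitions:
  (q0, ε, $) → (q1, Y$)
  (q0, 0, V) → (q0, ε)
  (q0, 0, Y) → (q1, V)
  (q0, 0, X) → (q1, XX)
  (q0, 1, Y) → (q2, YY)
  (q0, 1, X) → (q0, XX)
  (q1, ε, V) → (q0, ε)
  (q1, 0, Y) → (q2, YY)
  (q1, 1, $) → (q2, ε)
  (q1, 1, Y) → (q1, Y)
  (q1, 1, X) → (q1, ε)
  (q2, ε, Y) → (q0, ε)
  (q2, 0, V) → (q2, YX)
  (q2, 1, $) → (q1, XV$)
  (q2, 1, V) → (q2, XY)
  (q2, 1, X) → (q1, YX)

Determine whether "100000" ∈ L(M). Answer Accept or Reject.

Reject

(q0, 100000, $) ⊢ (q1, 100000, Y$) ⊢ (q1, 00000, Y$) ⊢ (q2, 0000, YY$) ⊢ (q0, 0000, Y$) ⊢ (q1, 000, V$) ⊢ (q0, 000, $) ⊢ (q1, 000, Y$) ⊢ (q2, 00, YY$) ⊢ (q0, 00, Y$) ⊢ (q1, 0, V$) ⊢ (q0, 0, $) ⊢ (q1, 0, Y$) ⊢ (q2, ε, YY$) ⊢ (q0, ε, Y$)
All input consumed; stack is Y$, not empty, and no further ε-move applies.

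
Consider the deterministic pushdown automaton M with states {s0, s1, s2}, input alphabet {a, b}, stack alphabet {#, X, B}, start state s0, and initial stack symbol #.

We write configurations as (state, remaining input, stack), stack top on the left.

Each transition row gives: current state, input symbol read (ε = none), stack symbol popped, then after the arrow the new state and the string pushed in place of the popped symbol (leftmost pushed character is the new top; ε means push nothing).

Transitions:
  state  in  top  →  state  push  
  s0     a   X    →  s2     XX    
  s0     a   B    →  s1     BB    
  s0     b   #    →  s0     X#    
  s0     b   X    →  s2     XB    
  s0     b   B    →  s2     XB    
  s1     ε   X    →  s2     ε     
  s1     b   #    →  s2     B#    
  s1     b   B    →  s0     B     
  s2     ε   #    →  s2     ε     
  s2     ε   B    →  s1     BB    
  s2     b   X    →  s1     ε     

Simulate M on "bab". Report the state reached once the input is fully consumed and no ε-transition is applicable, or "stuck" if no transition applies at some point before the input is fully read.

(s0, bab, #)
  read b, top #: go to s0, push X# → (s0, ab, X#)
  read a, top X: go to s2, push XX → (s2, b, XX#)
  read b, top X: go to s1, push ε → (s1, ε, X#)
  ε-move, top X: go to s2, push ε → (s2, ε, #)
  ε-move, top #: go to s2, push ε → (s2, ε, ε)
All input consumed; M is in state s2.

s2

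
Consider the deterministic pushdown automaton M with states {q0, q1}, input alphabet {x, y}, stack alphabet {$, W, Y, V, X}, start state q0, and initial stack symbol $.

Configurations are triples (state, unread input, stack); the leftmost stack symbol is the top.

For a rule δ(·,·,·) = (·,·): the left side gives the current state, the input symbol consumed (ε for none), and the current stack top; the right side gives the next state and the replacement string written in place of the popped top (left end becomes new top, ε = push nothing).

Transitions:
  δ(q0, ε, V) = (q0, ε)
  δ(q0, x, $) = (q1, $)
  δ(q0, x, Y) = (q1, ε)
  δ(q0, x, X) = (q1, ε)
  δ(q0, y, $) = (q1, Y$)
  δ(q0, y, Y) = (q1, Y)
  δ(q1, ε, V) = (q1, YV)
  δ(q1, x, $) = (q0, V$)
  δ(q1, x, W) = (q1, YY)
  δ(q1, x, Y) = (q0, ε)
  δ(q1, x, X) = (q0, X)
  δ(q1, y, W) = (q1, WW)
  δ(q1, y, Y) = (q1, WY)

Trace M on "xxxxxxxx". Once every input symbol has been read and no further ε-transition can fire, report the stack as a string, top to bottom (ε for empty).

$

(q0, xxxxxxxx, $)
  read x, top $: go to q1, push $ → (q1, xxxxxxx, $)
  read x, top $: go to q0, push V$ → (q0, xxxxxx, V$)
  ε-move, top V: go to q0, push ε → (q0, xxxxxx, $)
  read x, top $: go to q1, push $ → (q1, xxxxx, $)
  read x, top $: go to q0, push V$ → (q0, xxxx, V$)
  ε-move, top V: go to q0, push ε → (q0, xxxx, $)
  read x, top $: go to q1, push $ → (q1, xxx, $)
  read x, top $: go to q0, push V$ → (q0, xx, V$)
  ε-move, top V: go to q0, push ε → (q0, xx, $)
  read x, top $: go to q1, push $ → (q1, x, $)
  read x, top $: go to q0, push V$ → (q0, ε, V$)
  ε-move, top V: go to q0, push ε → (q0, ε, $)
All input consumed in state q0 with stack $.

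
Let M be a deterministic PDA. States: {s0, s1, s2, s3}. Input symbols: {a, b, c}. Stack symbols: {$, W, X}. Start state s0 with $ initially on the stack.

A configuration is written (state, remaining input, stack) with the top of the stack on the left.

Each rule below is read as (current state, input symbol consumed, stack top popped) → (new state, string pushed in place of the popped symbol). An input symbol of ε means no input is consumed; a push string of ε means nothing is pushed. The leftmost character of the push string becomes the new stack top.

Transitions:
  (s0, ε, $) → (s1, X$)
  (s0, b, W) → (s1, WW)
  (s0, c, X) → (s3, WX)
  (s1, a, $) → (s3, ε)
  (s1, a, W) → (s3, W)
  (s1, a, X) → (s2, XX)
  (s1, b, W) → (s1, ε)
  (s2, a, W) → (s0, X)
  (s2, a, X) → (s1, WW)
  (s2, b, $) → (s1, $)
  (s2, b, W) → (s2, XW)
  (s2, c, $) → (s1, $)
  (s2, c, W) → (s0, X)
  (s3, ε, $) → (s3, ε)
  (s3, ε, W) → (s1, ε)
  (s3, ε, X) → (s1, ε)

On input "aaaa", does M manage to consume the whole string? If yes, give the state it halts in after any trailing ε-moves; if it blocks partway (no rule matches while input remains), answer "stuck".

s1

(s0, aaaa, $) ⊢ (s1, aaaa, X$) ⊢ (s2, aaa, XX$) ⊢ (s1, aa, WWX$) ⊢ (s3, a, WWX$) ⊢ (s1, a, WX$) ⊢ (s3, ε, WX$) ⊢ (s1, ε, X$)
All input consumed; M is in state s1.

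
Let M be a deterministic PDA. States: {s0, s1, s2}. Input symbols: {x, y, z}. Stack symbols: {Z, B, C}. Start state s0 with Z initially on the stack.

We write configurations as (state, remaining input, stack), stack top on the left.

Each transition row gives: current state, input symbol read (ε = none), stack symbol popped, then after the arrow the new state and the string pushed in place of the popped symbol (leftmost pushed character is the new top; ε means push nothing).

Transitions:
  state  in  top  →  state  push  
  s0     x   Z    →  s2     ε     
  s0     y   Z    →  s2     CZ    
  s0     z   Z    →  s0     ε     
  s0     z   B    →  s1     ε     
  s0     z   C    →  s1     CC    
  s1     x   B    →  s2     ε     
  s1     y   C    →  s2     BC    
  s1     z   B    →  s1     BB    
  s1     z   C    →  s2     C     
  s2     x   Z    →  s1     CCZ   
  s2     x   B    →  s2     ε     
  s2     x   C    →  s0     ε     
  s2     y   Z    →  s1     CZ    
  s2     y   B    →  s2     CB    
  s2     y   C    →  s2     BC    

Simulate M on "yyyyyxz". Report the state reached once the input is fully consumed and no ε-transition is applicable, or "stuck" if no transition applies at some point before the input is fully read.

s1

(s0, yyyyyxz, Z)
  read y, top Z: go to s2, push CZ → (s2, yyyyxz, CZ)
  read y, top C: go to s2, push BC → (s2, yyyxz, BCZ)
  read y, top B: go to s2, push CB → (s2, yyxz, CBCZ)
  read y, top C: go to s2, push BC → (s2, yxz, BCBCZ)
  read y, top B: go to s2, push CB → (s2, xz, CBCBCZ)
  read x, top C: go to s0, push ε → (s0, z, BCBCZ)
  read z, top B: go to s1, push ε → (s1, ε, CBCZ)
All input consumed; M is in state s1.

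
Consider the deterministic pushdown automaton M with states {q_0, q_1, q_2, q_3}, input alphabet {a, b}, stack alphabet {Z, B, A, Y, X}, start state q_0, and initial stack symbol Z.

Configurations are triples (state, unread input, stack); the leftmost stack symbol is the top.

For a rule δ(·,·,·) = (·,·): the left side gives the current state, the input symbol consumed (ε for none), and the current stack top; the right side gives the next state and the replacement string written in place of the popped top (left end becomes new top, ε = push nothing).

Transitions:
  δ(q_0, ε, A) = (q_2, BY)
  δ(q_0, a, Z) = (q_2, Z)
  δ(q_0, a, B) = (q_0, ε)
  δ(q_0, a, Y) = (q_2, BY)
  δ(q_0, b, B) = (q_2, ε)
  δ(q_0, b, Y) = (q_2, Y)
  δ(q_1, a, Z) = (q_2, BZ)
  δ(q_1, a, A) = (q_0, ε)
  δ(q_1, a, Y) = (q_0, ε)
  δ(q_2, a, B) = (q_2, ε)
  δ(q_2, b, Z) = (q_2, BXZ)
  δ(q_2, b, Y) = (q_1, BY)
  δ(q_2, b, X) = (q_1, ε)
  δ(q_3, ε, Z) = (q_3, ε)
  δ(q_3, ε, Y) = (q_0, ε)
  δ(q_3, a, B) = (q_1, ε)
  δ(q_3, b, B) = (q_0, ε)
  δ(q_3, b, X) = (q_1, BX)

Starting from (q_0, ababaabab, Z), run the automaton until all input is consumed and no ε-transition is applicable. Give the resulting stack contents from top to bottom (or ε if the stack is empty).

Z

(q_0, ababaabab, Z)
  read a, top Z: go to q_2, push Z → (q_2, babaabab, Z)
  read b, top Z: go to q_2, push BXZ → (q_2, abaabab, BXZ)
  read a, top B: go to q_2, push ε → (q_2, baabab, XZ)
  read b, top X: go to q_1, push ε → (q_1, aabab, Z)
  read a, top Z: go to q_2, push BZ → (q_2, abab, BZ)
  read a, top B: go to q_2, push ε → (q_2, bab, Z)
  read b, top Z: go to q_2, push BXZ → (q_2, ab, BXZ)
  read a, top B: go to q_2, push ε → (q_2, b, XZ)
  read b, top X: go to q_1, push ε → (q_1, ε, Z)
All input consumed in state q_1 with stack Z.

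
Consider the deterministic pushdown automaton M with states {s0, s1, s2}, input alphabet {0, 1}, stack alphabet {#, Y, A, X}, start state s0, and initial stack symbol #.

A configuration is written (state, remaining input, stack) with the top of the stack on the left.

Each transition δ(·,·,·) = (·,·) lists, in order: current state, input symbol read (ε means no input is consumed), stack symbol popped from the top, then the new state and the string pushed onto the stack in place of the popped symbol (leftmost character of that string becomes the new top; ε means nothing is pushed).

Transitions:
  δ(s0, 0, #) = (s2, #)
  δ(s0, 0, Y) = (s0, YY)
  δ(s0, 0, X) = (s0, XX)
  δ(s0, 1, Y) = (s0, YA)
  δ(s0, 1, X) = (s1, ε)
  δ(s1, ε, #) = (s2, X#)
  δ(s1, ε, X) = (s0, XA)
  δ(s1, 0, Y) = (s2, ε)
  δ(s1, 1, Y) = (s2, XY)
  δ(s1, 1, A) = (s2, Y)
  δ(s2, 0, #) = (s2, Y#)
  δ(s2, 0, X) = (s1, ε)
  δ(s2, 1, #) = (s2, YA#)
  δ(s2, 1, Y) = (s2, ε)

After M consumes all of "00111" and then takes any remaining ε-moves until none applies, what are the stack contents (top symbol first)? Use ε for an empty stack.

(s0, 00111, #)
  read 0, top #: go to s2, push # → (s2, 0111, #)
  read 0, top #: go to s2, push Y# → (s2, 111, Y#)
  read 1, top Y: go to s2, push ε → (s2, 11, #)
  read 1, top #: go to s2, push YA# → (s2, 1, YA#)
  read 1, top Y: go to s2, push ε → (s2, ε, A#)
All input consumed in state s2 with stack A#.

A#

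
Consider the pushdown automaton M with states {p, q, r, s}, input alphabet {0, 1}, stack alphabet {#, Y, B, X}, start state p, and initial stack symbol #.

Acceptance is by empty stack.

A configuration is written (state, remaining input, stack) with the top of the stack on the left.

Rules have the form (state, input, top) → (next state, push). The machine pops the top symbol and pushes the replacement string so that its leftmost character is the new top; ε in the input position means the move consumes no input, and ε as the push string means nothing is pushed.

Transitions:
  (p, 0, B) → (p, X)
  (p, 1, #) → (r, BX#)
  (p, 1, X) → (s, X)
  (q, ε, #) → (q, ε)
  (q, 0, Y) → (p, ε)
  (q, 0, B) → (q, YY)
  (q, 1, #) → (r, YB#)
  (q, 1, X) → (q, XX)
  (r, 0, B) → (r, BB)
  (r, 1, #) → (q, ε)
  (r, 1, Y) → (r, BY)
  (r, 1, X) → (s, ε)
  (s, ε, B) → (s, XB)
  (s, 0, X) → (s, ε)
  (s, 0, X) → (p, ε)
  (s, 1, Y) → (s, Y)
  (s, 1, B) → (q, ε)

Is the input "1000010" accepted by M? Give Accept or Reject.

No computation consumes all input and empties the stack.

Reject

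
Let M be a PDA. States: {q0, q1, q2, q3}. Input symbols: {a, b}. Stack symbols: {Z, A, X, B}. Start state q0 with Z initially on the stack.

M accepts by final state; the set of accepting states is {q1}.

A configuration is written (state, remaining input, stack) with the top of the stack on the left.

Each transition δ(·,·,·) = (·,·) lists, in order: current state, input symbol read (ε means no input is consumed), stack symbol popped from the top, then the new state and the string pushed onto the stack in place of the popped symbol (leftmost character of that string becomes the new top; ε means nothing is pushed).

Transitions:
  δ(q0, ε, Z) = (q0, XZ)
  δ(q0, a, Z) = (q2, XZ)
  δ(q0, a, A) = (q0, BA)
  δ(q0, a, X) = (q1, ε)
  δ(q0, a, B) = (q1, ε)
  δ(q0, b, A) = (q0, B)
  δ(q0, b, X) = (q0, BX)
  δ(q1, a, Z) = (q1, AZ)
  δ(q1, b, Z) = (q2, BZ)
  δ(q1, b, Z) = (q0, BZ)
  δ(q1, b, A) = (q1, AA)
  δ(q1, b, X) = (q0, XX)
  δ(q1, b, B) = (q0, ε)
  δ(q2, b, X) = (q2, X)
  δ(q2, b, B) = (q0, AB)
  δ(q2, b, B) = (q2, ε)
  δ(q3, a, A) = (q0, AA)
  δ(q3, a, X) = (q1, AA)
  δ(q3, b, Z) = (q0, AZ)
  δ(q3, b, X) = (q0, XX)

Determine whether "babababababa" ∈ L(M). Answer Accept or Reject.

Accept

One accepting computation: (q0, babababababa, Z) ⊢ (q0, babababababa, XZ) ⊢ (q0, abababababa, BXZ) ⊢ (q1, bababababa, XZ) ⊢ (q0, ababababa, XXZ) ⊢ (q1, babababa, XZ) ⊢ (q0, abababa, XXZ) ⊢ (q1, bababa, XZ) ⊢ (q0, ababa, XXZ) ⊢ (q1, baba, XZ) ⊢ (q0, aba, XXZ) ⊢ (q1, ba, XZ) ⊢ (q0, a, XXZ) ⊢ (q1, ε, XZ)
All input consumed and state q1 ∈ F.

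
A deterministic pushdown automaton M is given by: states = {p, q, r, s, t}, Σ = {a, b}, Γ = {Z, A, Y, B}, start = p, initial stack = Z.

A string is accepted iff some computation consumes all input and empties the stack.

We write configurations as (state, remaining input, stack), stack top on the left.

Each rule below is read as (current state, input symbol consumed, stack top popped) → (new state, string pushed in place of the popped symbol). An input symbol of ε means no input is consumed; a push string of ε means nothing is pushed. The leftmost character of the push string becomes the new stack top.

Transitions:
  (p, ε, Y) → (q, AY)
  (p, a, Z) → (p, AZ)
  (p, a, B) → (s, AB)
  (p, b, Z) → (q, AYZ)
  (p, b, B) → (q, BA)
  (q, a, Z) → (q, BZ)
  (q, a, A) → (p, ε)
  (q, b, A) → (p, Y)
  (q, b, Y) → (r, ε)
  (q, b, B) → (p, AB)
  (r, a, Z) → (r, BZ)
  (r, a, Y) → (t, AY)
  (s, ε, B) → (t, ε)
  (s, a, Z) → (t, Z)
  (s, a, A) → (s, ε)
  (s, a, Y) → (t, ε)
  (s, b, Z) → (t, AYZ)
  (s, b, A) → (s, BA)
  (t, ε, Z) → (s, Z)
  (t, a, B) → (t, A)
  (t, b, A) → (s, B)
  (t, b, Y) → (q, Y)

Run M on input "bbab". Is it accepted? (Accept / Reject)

Reject

(p, bbab, Z) ⊢ (q, bab, AYZ) ⊢ (p, ab, YYZ) ⊢ (q, ab, AYYZ) ⊢ (p, b, YYZ) ⊢ (q, b, AYYZ) ⊢ (p, ε, YYYZ) ⊢ (q, ε, AYYYZ)
All input consumed; stack is AYYYZ, not empty, and no further ε-move applies.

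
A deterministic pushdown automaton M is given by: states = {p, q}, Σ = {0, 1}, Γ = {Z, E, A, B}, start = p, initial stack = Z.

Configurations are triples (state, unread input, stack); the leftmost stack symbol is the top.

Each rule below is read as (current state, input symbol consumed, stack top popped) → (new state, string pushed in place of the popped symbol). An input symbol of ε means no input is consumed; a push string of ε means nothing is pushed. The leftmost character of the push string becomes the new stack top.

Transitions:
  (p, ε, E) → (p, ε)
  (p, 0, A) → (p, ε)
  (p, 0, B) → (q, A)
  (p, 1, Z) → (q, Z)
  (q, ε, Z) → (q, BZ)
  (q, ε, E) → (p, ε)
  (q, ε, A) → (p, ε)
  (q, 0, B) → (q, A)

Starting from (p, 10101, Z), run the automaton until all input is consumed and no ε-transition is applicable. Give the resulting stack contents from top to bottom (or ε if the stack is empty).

BZ

(p, 10101, Z) ⊢ (q, 0101, Z) ⊢ (q, 0101, BZ) ⊢ (q, 101, AZ) ⊢ (p, 101, Z) ⊢ (q, 01, Z) ⊢ (q, 01, BZ) ⊢ (q, 1, AZ) ⊢ (p, 1, Z) ⊢ (q, ε, Z) ⊢ (q, ε, BZ)
All input consumed in state q with stack BZ.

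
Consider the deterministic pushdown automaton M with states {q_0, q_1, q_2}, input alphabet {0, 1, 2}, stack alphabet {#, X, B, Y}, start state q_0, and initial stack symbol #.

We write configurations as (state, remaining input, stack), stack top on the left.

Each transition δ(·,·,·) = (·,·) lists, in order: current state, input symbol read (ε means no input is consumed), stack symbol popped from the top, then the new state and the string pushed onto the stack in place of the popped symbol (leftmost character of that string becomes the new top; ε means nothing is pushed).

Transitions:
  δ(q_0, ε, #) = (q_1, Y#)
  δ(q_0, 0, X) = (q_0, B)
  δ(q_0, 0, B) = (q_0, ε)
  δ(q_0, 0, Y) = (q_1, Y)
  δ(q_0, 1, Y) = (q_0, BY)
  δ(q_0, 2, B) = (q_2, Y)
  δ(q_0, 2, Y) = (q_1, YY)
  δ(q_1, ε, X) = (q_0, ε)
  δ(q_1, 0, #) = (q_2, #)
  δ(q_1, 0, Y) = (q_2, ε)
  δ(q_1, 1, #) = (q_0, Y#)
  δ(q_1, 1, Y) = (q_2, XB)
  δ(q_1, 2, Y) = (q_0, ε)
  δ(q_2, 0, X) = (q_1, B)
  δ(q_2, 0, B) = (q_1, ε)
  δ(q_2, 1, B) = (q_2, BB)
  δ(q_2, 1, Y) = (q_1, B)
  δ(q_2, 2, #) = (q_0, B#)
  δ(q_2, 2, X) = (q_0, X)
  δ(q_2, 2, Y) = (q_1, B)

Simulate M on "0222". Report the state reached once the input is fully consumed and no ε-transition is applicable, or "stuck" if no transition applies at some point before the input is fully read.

(q_0, 0222, #) ⊢ (q_1, 0222, Y#) ⊢ (q_2, 222, #) ⊢ (q_0, 22, B#) ⊢ (q_2, 2, Y#) ⊢ (q_1, ε, B#)
All input consumed; M is in state q_1.

q_1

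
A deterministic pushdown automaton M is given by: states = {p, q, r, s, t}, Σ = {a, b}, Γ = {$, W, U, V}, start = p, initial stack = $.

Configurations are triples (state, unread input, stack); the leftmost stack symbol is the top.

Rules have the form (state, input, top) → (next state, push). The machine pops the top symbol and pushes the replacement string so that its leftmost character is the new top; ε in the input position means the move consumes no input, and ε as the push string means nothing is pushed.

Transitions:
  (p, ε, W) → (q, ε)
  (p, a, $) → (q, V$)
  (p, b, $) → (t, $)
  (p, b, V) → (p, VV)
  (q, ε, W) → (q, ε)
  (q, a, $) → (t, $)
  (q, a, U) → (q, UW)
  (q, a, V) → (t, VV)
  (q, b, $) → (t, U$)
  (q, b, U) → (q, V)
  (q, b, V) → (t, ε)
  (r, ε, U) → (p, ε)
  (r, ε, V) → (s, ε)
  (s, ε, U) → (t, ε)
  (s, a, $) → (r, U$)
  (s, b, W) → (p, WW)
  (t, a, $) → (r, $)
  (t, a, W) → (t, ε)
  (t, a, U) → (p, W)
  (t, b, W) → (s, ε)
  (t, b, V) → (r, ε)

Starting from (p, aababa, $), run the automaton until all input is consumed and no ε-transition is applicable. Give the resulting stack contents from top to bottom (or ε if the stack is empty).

$

(p, aababa, $)
  read a, top $: go to q, push V$ → (q, ababa, V$)
  read a, top V: go to t, push VV → (t, baba, VV$)
  read b, top V: go to r, push ε → (r, aba, V$)
  ε-move, top V: go to s, push ε → (s, aba, $)
  read a, top $: go to r, push U$ → (r, ba, U$)
  ε-move, top U: go to p, push ε → (p, ba, $)
  read b, top $: go to t, push $ → (t, a, $)
  read a, top $: go to r, push $ → (r, ε, $)
All input consumed in state r with stack $.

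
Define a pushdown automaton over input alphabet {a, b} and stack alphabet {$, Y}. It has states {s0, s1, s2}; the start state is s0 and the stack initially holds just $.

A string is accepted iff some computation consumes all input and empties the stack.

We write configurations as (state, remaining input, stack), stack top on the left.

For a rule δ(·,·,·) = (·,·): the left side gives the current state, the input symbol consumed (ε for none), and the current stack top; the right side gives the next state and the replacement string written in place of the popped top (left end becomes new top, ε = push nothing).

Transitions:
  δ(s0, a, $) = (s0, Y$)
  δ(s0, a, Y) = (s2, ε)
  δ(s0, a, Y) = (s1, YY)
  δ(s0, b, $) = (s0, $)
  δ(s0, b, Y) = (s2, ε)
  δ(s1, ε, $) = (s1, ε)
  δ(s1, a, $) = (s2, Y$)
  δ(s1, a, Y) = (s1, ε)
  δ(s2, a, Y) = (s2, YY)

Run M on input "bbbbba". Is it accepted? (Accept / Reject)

No computation consumes all input and empties the stack.

Reject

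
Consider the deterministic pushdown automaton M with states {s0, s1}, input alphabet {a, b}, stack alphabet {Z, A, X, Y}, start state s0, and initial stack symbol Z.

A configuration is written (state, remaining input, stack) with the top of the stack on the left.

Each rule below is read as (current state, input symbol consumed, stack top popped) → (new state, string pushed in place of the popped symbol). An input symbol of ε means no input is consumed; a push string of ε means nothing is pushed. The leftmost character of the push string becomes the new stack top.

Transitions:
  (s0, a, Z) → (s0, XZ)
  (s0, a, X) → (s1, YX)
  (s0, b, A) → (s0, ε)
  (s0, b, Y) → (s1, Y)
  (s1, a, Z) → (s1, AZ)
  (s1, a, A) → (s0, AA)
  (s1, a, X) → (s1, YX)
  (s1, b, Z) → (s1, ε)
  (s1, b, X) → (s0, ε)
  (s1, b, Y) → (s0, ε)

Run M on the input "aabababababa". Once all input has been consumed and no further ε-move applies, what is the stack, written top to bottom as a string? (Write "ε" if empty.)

(s0, aabababababa, Z) ⊢ (s0, abababababa, XZ) ⊢ (s1, bababababa, YXZ) ⊢ (s0, ababababa, XZ) ⊢ (s1, babababa, YXZ) ⊢ (s0, abababa, XZ) ⊢ (s1, bababa, YXZ) ⊢ (s0, ababa, XZ) ⊢ (s1, baba, YXZ) ⊢ (s0, aba, XZ) ⊢ (s1, ba, YXZ) ⊢ (s0, a, XZ) ⊢ (s1, ε, YXZ)
All input consumed in state s1 with stack YXZ.

YXZ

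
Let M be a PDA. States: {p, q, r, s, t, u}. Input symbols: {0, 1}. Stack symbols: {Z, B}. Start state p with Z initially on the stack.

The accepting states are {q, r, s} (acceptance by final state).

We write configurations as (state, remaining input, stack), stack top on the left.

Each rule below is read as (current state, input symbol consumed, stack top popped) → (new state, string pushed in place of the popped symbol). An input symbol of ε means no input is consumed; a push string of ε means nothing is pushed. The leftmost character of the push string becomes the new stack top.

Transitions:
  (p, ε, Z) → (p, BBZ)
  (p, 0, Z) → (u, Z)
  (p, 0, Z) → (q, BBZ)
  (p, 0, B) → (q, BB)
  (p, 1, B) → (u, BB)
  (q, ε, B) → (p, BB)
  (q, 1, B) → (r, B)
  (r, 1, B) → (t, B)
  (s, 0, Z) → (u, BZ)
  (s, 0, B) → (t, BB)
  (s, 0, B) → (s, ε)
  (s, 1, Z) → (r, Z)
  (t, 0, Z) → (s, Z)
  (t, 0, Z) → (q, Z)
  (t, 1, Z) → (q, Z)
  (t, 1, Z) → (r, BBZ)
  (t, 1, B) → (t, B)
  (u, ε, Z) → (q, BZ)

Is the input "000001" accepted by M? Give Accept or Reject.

One accepting computation: (p, 000001, Z) ⊢ (q, 00001, BBZ) ⊢ (p, 00001, BBBZ) ⊢ (q, 0001, BBBBZ) ⊢ (p, 0001, BBBBBZ) ⊢ (q, 001, BBBBBBZ) ⊢ (p, 001, BBBBBBBZ) ⊢ (q, 01, BBBBBBBBZ) ⊢ (p, 01, BBBBBBBBBZ) ⊢ (q, 1, BBBBBBBBBBZ) ⊢ (r, ε, BBBBBBBBBBZ)
All input consumed and state r ∈ F.

Accept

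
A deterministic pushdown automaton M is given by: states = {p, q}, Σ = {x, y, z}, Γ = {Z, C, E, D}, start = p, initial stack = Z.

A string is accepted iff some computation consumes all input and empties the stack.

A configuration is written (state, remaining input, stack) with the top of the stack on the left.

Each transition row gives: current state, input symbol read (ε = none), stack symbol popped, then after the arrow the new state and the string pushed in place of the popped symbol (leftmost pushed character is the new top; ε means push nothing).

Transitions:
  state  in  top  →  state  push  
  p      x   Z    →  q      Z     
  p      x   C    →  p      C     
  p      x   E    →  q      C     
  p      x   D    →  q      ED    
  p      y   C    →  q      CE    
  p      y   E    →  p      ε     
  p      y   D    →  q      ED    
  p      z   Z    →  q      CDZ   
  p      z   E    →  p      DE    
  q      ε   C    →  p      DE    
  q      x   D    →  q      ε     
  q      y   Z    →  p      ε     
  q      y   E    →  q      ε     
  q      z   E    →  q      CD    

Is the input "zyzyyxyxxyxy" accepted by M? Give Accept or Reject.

(p, zyzyyxyxxyxy, Z)
  read z, top Z: go to q, push CDZ → (q, yzyyxyxxyxy, CDZ)
  ε-move, top C: go to p, push DE → (p, yzyyxyxxyxy, DEDZ)
  read y, top D: go to q, push ED → (q, zyyxyxxyxy, EDEDZ)
  read z, top E: go to q, push CD → (q, yyxyxxyxy, CDDEDZ)
  ε-move, top C: go to p, push DE → (p, yyxyxxyxy, DEDDEDZ)
  read y, top D: go to q, push ED → (q, yxyxxyxy, EDEDDEDZ)
  read y, top E: go to q, push ε → (q, xyxxyxy, DEDDEDZ)
  read x, top D: go to q, push ε → (q, yxxyxy, EDDEDZ)
  read y, top E: go to q, push ε → (q, xxyxy, DDEDZ)
  read x, top D: go to q, push ε → (q, xyxy, DEDZ)
  read x, top D: go to q, push ε → (q, yxy, EDZ)
  read y, top E: go to q, push ε → (q, xy, DZ)
  read x, top D: go to q, push ε → (q, y, Z)
  read y, top Z: go to p, push ε → (p, ε, ε)
All input consumed and the stack is empty.

Accept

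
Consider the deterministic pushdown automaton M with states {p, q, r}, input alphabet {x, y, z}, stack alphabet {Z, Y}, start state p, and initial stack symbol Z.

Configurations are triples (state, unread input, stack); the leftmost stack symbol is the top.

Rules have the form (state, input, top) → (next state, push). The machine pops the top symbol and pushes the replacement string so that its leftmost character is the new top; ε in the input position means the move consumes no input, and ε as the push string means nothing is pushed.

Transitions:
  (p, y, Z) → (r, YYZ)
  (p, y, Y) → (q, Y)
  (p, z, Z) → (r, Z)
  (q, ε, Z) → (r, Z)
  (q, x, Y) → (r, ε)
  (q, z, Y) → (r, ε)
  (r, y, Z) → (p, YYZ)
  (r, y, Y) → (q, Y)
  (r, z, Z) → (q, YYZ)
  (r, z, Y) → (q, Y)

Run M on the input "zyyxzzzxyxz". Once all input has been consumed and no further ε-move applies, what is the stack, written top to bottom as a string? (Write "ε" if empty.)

(p, zyyxzzzxyxz, Z)
  read z, top Z: go to r, push Z → (r, yyxzzzxyxz, Z)
  read y, top Z: go to p, push YYZ → (p, yxzzzxyxz, YYZ)
  read y, top Y: go to q, push Y → (q, xzzzxyxz, YYZ)
  read x, top Y: go to r, push ε → (r, zzzxyxz, YZ)
  read z, top Y: go to q, push Y → (q, zzxyxz, YZ)
  read z, top Y: go to r, push ε → (r, zxyxz, Z)
  read z, top Z: go to q, push YYZ → (q, xyxz, YYZ)
  read x, top Y: go to r, push ε → (r, yxz, YZ)
  read y, top Y: go to q, push Y → (q, xz, YZ)
  read x, top Y: go to r, push ε → (r, z, Z)
  read z, top Z: go to q, push YYZ → (q, ε, YYZ)
All input consumed in state q with stack YYZ.

YYZ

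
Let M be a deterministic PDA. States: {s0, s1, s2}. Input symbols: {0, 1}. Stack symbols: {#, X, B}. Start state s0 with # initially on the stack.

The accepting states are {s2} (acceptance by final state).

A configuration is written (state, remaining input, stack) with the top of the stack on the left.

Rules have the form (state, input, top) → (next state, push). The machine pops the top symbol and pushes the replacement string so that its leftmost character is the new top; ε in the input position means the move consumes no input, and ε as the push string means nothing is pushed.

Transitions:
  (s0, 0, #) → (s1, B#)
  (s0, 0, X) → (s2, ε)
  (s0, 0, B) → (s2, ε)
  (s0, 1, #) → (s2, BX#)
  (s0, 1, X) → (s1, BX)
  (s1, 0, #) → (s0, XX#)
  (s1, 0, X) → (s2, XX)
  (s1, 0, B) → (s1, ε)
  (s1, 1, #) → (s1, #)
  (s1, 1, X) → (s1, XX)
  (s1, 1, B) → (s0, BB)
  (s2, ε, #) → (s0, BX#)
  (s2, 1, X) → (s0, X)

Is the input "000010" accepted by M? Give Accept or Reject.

(s0, 000010, #) ⊢ (s1, 00010, B#) ⊢ (s1, 0010, #) ⊢ (s0, 010, XX#) ⊢ (s2, 10, X#) ⊢ (s0, 0, X#) ⊢ (s2, ε, #)
All input consumed; state s2 ∈ F.

Accept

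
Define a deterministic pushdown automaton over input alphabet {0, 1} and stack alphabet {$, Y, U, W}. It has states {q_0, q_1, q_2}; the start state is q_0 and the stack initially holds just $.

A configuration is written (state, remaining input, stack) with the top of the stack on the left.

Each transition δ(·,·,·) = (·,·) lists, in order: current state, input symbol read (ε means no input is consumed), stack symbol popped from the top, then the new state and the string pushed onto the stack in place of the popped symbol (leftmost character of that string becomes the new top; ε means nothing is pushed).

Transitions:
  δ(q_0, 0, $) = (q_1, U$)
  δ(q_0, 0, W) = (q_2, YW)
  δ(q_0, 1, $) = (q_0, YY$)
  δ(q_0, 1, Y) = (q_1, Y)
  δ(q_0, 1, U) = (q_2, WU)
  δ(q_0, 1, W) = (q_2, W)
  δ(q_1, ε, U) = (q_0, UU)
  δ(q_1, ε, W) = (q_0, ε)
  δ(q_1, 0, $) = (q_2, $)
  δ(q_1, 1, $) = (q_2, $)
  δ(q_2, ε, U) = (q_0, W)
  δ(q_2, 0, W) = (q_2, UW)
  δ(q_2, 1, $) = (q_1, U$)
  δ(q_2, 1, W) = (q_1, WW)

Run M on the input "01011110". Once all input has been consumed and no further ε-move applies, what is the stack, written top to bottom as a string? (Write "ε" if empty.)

(q_0, 01011110, $) ⊢ (q_1, 1011110, U$) ⊢ (q_0, 1011110, UU$) ⊢ (q_2, 011110, WUU$) ⊢ (q_2, 11110, UWUU$) ⊢ (q_0, 11110, WWUU$) ⊢ (q_2, 1110, WWUU$) ⊢ (q_1, 110, WWWUU$) ⊢ (q_0, 110, WWUU$) ⊢ (q_2, 10, WWUU$) ⊢ (q_1, 0, WWWUU$) ⊢ (q_0, 0, WWUU$) ⊢ (q_2, ε, YWWUU$)
All input consumed in state q_2 with stack YWWUU$.

YWWUU$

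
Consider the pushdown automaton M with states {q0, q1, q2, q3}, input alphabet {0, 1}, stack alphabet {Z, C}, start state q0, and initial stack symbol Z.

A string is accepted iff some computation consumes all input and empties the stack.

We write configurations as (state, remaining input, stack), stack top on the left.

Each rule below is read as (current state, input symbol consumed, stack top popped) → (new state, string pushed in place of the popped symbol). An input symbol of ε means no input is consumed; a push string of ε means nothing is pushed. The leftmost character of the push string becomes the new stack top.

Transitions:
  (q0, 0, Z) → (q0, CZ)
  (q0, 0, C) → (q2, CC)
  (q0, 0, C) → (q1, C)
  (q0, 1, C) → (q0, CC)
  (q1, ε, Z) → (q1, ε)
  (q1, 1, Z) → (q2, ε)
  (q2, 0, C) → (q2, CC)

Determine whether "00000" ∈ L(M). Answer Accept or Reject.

No computation consumes all input and empties the stack.

Reject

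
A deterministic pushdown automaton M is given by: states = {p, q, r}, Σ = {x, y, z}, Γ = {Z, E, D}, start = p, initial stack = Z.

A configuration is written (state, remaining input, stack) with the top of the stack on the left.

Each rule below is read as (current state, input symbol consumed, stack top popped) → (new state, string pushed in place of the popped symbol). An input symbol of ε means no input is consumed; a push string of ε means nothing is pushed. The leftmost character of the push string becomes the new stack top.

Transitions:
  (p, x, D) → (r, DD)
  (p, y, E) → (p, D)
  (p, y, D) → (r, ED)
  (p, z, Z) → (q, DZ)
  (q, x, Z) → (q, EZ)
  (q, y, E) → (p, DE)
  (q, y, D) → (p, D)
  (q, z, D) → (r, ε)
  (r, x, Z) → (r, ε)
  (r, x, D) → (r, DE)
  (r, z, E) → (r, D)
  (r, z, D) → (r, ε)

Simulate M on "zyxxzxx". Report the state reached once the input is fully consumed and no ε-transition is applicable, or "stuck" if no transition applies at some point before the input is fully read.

(p, zyxxzxx, Z) ⊢ (q, yxxzxx, DZ) ⊢ (p, xxzxx, DZ) ⊢ (r, xzxx, DDZ) ⊢ (r, zxx, DEDZ) ⊢ (r, xx, EDZ)
No transition for (r, x, top E); M blocks with input xx remaining.

stuck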